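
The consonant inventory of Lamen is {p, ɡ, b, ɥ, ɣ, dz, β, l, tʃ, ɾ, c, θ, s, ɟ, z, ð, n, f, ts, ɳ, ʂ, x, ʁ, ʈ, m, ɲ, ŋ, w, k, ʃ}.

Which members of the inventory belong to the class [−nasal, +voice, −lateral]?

ɡ, b, ɥ, ɣ, dz, β, ɾ, ɟ, z, ð, ʁ, w

Checking each segment against [−nasal], [+voice], [−lateral]: /ɡ/ (voiced velar stop), /b/ (voiced bilabial stop), /ɥ/ (labial-palatal glide), /ɣ/ (voiced velar fricative), /dz/ (voiced alveolar affricate), /β/ (voiced bilabial fricative), among others, satisfy every feature; every other segment in the inventory fails at least one.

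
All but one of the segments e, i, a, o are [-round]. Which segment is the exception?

Every segment except /o/ is [-round]. /o/ (mid back rounded tense vowel) is [+round], so it is the exception.

o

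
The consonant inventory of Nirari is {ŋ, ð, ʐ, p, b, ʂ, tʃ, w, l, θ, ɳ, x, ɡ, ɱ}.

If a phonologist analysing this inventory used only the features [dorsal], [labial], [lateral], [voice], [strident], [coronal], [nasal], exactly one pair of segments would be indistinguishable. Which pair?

tʃ, ʂ

/tʃ/ (voiceless postalveolar affricate) and /ʂ/ (voiceless retroflex fricative) are both [-dorsal], [-labial], [-lateral], [-voice], [+strident], [+coronal], [-nasal], so none of the listed features separates them. (They do differ in [continuant] and [distributed], which are not among the given features.) Every other pair in the inventory differs on at least one listed feature.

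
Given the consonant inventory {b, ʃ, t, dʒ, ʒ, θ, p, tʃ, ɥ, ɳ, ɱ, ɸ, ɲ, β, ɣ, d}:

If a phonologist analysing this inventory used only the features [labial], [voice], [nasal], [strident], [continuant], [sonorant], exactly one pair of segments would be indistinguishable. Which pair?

/ɳ/ (retroflex nasal) and /ɲ/ (palatal nasal) are both [-labial], [+voice], [+nasal], [-strident], [-continuant], [+sonorant], so none of the listed features separates them. (They do differ in [dorsal], which is not among the given features.) Every other pair in the inventory differs on at least one listed feature.

ɳ, ɲ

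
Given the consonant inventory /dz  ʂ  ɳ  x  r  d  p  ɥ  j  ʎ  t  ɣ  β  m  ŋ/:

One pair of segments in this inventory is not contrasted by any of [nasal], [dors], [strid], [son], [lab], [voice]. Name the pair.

j, ʎ

Both /j/ and /ʎ/ are [−nasal], [+dorsal], [−strident], [+sonorant], [−labial], [+voice]. Since the list omits [lateral] — which does distinguish the palatal glide from the palatal lateral approximant — this pair collapses; all other pairs remain distinct.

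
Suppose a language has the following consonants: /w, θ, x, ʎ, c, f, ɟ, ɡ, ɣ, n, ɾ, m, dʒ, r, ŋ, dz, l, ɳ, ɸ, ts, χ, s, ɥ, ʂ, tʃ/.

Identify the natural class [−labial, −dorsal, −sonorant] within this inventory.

Eliminate segments failing any feature: /w, f, m, ɸ, ɥ/ are [+labial]; /x, ʎ, c, ɟ, ɡ, ɣ, ŋ, χ/ are [+dorsal]; /n, ɾ, r, l, ɳ/ are [+sonorant]. The remaining /θ, dʒ, dz, ts, s, ʂ, tʃ/ satisfy [−labial], [−dorsal], [−sonorant].

θ, dʒ, dz, ts, s, ʂ, tʃ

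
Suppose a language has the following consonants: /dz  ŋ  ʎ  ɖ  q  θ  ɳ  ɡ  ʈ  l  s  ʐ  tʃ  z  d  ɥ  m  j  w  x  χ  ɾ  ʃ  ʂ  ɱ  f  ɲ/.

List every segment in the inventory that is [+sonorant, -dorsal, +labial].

m, ɱ

Checking each segment against [+sonorant], [-dorsal], [+labial]: /m/ (bilabial nasal), /ɱ/ (labiodental nasal) satisfy every feature; every other segment in the inventory fails at least one.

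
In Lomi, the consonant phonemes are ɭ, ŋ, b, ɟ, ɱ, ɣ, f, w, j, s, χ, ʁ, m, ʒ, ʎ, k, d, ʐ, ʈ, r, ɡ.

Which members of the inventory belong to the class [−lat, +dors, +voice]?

Eliminate segments failing any feature: /ɭ, ʎ/ are [+lateral]; /b, ɱ, f, s, m, ʒ, d, ʐ, ʈ, r/ are [−dorsal]; /χ, k/ are [−voice]. The remaining /ŋ, ɟ, ɣ, w, j, ʁ, ɡ/ satisfy [−lateral], [+dorsal], [+voice].

ŋ, ɟ, ɣ, w, j, ʁ, ɡ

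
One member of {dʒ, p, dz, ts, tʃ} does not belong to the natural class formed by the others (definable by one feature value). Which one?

p

/tʃ, dz, dʒ, ts/ are all [+delayed release], but /p/ (voiceless bilabial stop) is [−delayed release]. No other single segment can be removed to leave a set sharing one feature value that the removed segment lacks, so /p/ is the odd one out.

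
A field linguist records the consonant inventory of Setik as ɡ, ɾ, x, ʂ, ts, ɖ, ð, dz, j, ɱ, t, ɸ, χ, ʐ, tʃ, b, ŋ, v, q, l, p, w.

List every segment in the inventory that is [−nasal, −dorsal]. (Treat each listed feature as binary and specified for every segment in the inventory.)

ɾ, ʂ, ts, ɖ, ð, dz, t, ɸ, ʐ, tʃ, b, v, l, p

Among the inventory, the [−nasal] segments are /ɡ, ɾ, x, ʂ, ts, ɖ, ð, dz, j, t, ɸ, χ, ʐ, tʃ, b, v, q, l, p, w/.
Of those, [−dorsal] leaves /ɾ, ʂ, ts, ɖ, ð, dz, t, ɸ, ʐ, tʃ, b, v, l, p/.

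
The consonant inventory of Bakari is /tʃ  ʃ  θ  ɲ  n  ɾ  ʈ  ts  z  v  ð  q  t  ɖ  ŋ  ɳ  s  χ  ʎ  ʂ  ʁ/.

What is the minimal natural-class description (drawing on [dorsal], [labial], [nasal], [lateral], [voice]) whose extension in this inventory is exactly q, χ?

Every target segment is [-voice], [+dorsal]; each remaining inventory member fails at least one of these. Each conjunct is needed — [+dorsal] alone would also admit /ɲ, ŋ, ʎ, ʁ/; [-voice] alone would also admit /tʃ, ʃ, θ, ʈ, …/ — and no other single listed feature has exactly this extension, so two is the minimum.

[-voice, +dorsal]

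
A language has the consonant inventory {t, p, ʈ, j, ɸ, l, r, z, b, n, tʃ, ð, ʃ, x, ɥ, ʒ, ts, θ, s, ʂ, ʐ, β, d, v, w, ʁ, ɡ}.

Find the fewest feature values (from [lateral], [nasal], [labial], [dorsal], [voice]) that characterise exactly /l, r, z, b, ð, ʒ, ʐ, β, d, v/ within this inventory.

[+voice, -nasal, -dorsal]

/l, r, z, b, ð, ʒ, ʐ, β, d, v/ are all [+voice], [-nasal], [-dorsal], and no other segment in the inventory matches all three values. Dropping any one of them over-generates: [-nasal, -dorsal] alone would also admit /t, p, ʈ, ɸ, …/; [+voice, -dorsal] alone would also admit /n/; [+voice, -nasal] alone would also admit /j, ɥ, w, ʁ, …/. No other combination of two listed features picks out exactly this set either, so fewer than three features will not do.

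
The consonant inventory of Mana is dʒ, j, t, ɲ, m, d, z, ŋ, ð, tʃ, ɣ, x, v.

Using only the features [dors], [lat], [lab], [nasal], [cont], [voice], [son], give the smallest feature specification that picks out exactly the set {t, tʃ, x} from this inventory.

[−voice]

/t, tʃ, x/ are exactly the [−voice] segments in the inventory, so a single feature suffices.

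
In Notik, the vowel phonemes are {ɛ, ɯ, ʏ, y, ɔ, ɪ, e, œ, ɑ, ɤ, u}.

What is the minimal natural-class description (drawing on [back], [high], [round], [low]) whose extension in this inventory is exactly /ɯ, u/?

/ɯ, u/ are all [+high], [+back], and no other segment in the inventory matches both values. Dropping any one of them over-generates: [+back] alone would also admit /ɔ, ɑ, ɤ/; [+high] alone would also admit /ʏ, y, ɪ/. No other single listed feature picks out exactly this set either, so fewer than two features will not do.

[+high, +back]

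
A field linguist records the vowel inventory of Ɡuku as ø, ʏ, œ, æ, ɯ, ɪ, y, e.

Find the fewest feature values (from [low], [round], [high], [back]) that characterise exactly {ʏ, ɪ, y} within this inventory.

[+high, -back]

/ʏ, ɪ, y/ are all [+high], [-back], and no other segment in the inventory matches both values. Dropping any one of them over-generates: [-back] alone would also admit /ø, œ, æ, e/; [+high] alone would also admit /ɯ/. No other single listed feature picks out exactly this set either, so fewer than two features will not do.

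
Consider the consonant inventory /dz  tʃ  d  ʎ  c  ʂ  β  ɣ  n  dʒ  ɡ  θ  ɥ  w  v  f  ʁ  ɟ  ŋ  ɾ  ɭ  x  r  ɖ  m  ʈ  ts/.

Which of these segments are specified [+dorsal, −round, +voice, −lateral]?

ɣ, ɡ, ʁ, ɟ, ŋ

Checking each segment against [+dorsal], [−round], [+voice], [−lateral]: /ɣ/ (voiced velar fricative), /ɡ/ (voiced velar stop), /ʁ/ (voiced uvular fricative), /ɟ/ (voiced palatal stop), /ŋ/ (velar nasal) satisfy every feature; every other segment in the inventory fails at least one.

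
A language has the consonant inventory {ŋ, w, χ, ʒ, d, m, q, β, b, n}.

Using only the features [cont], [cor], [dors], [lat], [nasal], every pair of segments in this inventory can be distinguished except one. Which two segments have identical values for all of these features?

Both /w/ and /χ/ are [+continuant], [−coronal], [+dorsal], [−lateral], [−nasal]. Since the list omits [sonorant], [voice], [labial], [round] and [high] — which do distinguish the labial-velar glide from the voiceless uvular fricative — this pair collapses; all other pairs remain distinct.

w, χ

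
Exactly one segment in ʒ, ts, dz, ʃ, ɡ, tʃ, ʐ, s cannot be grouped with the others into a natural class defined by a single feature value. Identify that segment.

ɡ

/s, dz, ʒ, ts, ʐ, tʃ, ʃ/ are all [+strident], but /ɡ/ (voiced velar stop) is [−strident]. No other single segment can be removed to leave a set sharing one feature value that the removed segment lacks, so /ɡ/ is the odd one out.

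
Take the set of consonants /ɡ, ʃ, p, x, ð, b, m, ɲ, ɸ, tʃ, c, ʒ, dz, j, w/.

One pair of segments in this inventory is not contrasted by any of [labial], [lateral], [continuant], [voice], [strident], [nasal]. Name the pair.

On the given features, /j/ and /ð/ have an identical profile: [−labial], [−lateral], [+continuant], [+voice], [−strident], [−nasal]. No other two segments in the inventory coincide on all 6 features. (They do differ in [sonorant] and [dorsal], which are not among the given features.)

j, ð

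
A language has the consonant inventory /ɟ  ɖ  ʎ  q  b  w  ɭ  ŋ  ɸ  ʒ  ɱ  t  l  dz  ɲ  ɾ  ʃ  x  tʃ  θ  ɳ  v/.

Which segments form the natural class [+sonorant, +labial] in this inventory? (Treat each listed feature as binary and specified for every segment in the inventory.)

w, ɱ

Checking each segment against [+sonorant], [+labial]: /w/ (labial-velar glide), /ɱ/ (labiodental nasal) satisfy every feature; every other segment in the inventory fails at least one.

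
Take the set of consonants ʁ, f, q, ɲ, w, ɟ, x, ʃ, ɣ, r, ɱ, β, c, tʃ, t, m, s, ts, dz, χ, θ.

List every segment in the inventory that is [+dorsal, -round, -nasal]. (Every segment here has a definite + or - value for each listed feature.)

ʁ, q, ɟ, x, ɣ, c, χ

Eliminate segments failing any feature: /f, ʃ, r, ɱ, β, tʃ, t, m, s, ts, dz, θ/ are [-dorsal]; /ɲ/ is [+nasal]; /w/ is [+round]. The remaining /ʁ, q, ɟ, x, ɣ, c, χ/ satisfy [+dorsal], [-round], [-nasal].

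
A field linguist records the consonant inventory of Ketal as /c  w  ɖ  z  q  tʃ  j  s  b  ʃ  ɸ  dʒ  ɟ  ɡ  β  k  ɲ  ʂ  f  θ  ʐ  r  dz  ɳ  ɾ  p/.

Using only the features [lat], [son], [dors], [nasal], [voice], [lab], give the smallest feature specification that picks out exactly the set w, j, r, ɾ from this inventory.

Every target segment is [+sonorant], [−nasal]; each remaining inventory member fails at least one of these. Each conjunct is needed — [−nasal] alone would also admit /c, ɖ, z, q, …/; [+sonorant] alone would also admit /ɲ, ɳ/ — and no other single listed feature has exactly this extension, so two is the minimum.

[+son, −nasal]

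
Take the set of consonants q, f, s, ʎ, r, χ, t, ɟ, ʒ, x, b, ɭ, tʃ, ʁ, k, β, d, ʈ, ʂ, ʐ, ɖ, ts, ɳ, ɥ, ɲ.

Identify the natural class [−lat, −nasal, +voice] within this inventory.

r, ɟ, ʒ, b, ʁ, β, d, ʐ, ɖ, ɥ

Eliminate segments failing any feature: /q, f, s, χ, t, x, tʃ, k, ʈ, ʂ, ts/ are [−voice]; /ʎ, ɭ/ are [+lateral]; /ɳ, ɲ/ are [+nasal]. The remaining /r, ɟ, ʒ, b, ʁ, β, d, ʐ, ɖ, ɥ/ satisfy [−lateral], [−nasal], [+voice].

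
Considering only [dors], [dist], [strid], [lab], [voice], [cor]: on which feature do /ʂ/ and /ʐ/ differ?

[voice]

/ʂ/ (voiceless retroflex fricative) and /ʐ/ (voiced retroflex fricative) agree on [−dorsal], [−distributed], [+strident], [−labial], [+coronal]. They differ on [voice] (/ʂ/ [−], /ʐ/ [+]).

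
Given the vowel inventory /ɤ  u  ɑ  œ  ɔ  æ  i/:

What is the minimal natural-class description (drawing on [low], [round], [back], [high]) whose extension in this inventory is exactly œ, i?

[−low, −back]

The class [−low], [−back] has exactly /œ, i/ as its extension in this inventory. No smaller conjunction from the listed features achieves this: [−back] alone would also admit /æ/; [−low] alone would also admit /ɤ, u, ɔ/; and checking the remaining single features turns up none with this extension.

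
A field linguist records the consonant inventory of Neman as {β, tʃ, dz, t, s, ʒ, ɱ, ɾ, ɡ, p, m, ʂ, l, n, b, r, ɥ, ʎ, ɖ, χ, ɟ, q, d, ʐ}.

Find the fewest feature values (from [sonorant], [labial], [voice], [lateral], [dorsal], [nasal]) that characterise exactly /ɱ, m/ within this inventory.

The class [+nasal], [+labial] has exactly /ɱ, m/ as its extension in this inventory. No smaller conjunction from the listed features achieves this: [+labial] alone would also admit /β, p, b, ɥ/; [+nasal] alone would also admit /n/; and checking the remaining single features turns up none with this extension.

[+nasal, +labial]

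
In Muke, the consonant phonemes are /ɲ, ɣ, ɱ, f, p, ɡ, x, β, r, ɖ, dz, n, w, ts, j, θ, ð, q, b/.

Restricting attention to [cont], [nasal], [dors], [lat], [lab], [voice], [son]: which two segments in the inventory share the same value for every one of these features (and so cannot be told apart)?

ɖ, dz

On the given features, /ɖ/ and /dz/ have an identical profile: [-continuant], [-nasal], [-dorsal], [-lateral], [-labial], [+voice], [-sonorant]. No other two segments in the inventory coincide on all 7 features. (They do differ in [strident], [delayed release] and [anterior], which are not among the given features.)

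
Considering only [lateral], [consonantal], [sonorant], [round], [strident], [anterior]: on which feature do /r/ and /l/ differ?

/r/ (alveolar trill) and /l/ (alveolar lateral approximant) agree on [+consonantal], [+sonorant], [−round], [−strident], [+anterior]. They differ on [lateral] (/r/ [−], /l/ [+]).

[lateral]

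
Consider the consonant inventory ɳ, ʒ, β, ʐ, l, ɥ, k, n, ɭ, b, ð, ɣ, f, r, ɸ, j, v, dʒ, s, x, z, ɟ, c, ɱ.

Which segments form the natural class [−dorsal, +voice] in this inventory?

Checking each segment against [−dorsal], [+voice]: /ɳ/ (retroflex nasal), /ʒ/ (voiced postalveolar fricative), /β/ (voiced bilabial fricative), /ʐ/ (voiced retroflex fricative), /l/ (alveolar lateral approximant), /n/ (alveolar nasal), among others, satisfy every feature; every other segment in the inventory fails at least one.

ɳ, ʒ, β, ʐ, l, n, ɭ, b, ð, r, v, dʒ, z, ɱ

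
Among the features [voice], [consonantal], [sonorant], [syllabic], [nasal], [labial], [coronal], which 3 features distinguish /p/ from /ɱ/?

[sonorant], [voice], [nasal]

The two segments share [+consonantal], [-syllabic], [+labial], [-coronal]. The only features from the list on which they differ: /p/ is [-sonorant] while /ɱ/ is [+sonorant]; /p/ is [-voice] while /ɱ/ is [+voice]; /p/ is [-nasal] while /ɱ/ is [+nasal].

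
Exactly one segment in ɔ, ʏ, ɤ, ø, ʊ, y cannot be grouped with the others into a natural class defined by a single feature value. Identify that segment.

ɤ

The remaining segments after removing /ɤ/ share [+round]; /ɤ/ (mid back unrounded tense vowel) is [−round]. For every other candidate removal, the leftover set fails to share any single feature value that the removed segment lacks.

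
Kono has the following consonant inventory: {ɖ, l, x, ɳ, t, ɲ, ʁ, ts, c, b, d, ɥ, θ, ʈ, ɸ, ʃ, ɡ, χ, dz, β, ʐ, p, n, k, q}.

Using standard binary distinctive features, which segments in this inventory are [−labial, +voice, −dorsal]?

First, the [−labial] segments are /ɖ, l, x, ɳ, t, ɲ, ʁ, ts, c, d, θ, ʈ, ʃ, ɡ, χ, dz, ʐ, n, k, q/.
Then [+voice] gives /ɖ, l, ɳ, ɲ, ʁ, d, ɡ, dz, ʐ, n/.
Of those, [−dorsal] leaves /ɖ, l, ɳ, d, dz, ʐ, n/.

ɖ, l, ɳ, d, dz, ʐ, n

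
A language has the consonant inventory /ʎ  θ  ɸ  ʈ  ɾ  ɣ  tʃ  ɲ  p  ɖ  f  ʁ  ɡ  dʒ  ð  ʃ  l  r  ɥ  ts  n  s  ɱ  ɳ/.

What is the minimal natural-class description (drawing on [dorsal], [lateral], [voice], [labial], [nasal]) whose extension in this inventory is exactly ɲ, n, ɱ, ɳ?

[+nasal]

/ɲ, n, ɱ, ɳ/ are exactly the [+nasal] segments in the inventory, so a single feature suffices.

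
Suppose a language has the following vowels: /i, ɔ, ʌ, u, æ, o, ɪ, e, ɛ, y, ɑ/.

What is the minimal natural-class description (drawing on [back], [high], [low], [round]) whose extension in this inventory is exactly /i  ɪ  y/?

[+high, −back]

The class [+high], [−back] has exactly /i, ɪ, y/ as its extension in this inventory. No smaller conjunction from the listed features achieves this: [−back] alone would also admit /æ, e, ɛ/; [+high] alone would also admit /u/; and checking the remaining single features turns up none with this extension.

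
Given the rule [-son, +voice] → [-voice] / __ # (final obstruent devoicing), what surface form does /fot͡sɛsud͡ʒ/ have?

[fot͡sɛsut͡ʃ]

Only the final segment /d͡ʒ/ is both word-final and matches the structural description. It is a voiced postalveolar affricate, so [-son, +voice] holds; changing it to [-voice] with all other features held fixed yields /t͡ʃ/ (voiceless postalveolar affricate). No other segment meets both the structural description and the environment, so the output is [fot͡sɛsut͡ʃ].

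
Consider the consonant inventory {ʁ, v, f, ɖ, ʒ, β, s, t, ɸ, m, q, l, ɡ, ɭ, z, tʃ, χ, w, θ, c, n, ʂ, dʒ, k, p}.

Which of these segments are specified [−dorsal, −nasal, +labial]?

The [−dorsal] segments are /v, f, ɖ, ʒ, β, s, t, ɸ, m, l, ɭ, z, tʃ, θ, n, ʂ, dʒ, p/.
Within that set, [−nasal] gives /v, f, ɖ, ʒ, β, s, t, ɸ, l, ɭ, z, tʃ, θ, ʂ, dʒ, p/.
Among these, [+labial] leaves /v, f, β, ɸ, p/.

v, f, β, ɸ, p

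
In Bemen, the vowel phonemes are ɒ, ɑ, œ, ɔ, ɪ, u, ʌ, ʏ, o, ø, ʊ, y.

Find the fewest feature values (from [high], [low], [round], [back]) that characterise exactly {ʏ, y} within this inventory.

Every target segment is [+high], [−back], [+round]; each remaining inventory member fails at least one of these. Each conjunct is needed — [−back, +round] alone would also admit /œ, ø/; [+high, +round] alone would also admit /u, ʊ/; [+high, −back] alone would also admit /ɪ/ — and no other combination of two listed features has exactly this extension, so three is the minimum.

[+high, −back, +round]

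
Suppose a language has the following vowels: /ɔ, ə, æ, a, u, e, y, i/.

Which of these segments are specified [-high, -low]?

ɔ, ə, e

The [-high] segments are /ɔ, ə, æ, a, e/.
Within that set, [-low] leaves /ɔ, ə, e/.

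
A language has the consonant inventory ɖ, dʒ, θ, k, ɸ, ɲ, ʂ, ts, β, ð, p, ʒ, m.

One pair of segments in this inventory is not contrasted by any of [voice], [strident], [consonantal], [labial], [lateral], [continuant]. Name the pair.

ɖ, ɲ

/ɖ/ (voiced retroflex stop) and /ɲ/ (palatal nasal) are both [+voice], [-strident], [+consonantal], [-labial], [-lateral], [-continuant], so none of the listed features separates them. (They do differ in [sonorant], [nasal] and [dorsal], which are not among the given features.) Every other pair in the inventory differs on at least one listed feature.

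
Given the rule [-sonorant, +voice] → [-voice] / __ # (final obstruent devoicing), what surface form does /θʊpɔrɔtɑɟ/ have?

The only segment in the rule's environment that also matches [-sonorant, +voice] is /ɟ/. Applying [-voice] turns the voiced palatal stop into /c/ (voiceless palatal stop), giving [θʊpɔrɔtɑc].

[θʊpɔrɔtɑc]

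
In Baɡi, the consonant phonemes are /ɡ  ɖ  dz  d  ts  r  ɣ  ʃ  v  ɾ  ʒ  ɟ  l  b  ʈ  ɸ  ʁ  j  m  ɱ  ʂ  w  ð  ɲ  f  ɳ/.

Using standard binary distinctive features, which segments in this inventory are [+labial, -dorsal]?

v, b, ɸ, m, ɱ, f

Checking each segment against [+labial], [-dorsal]: /v/ (voiced labiodental fricative), /b/ (voiced bilabial stop), /ɸ/ (voiceless bilabial fricative), /m/ (bilabial nasal), /ɱ/ (labiodental nasal), /f/ (voiceless labiodental fricative) satisfy every feature; every other segment in the inventory fails at least one.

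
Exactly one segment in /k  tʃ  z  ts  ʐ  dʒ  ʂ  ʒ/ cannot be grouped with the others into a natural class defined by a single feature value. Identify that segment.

/tʃ, z, ʒ, ts, dʒ, ʂ, ʐ/ are all [+strident], but /k/ (voiceless velar stop) is [-strident]. No other single segment can be removed to leave a set sharing one feature value that the removed segment lacks, so /k/ is the odd one out.

k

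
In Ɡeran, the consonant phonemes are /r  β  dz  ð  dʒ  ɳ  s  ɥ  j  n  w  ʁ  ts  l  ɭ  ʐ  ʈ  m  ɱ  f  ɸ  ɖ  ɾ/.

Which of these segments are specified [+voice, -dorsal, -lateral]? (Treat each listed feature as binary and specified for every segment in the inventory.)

r, β, dz, ð, dʒ, ɳ, n, ʐ, m, ɱ, ɖ, ɾ

Checking each segment against [+voice], [-dorsal], [-lateral]: /r/ (alveolar trill), /β/ (voiced bilabial fricative), /dz/ (voiced alveolar affricate), /ð/ (voiced dental fricative), /dʒ/ (voiced postalveolar affricate), /ɳ/ (retroflex nasal), among others, satisfy every feature; every other segment in the inventory fails at least one.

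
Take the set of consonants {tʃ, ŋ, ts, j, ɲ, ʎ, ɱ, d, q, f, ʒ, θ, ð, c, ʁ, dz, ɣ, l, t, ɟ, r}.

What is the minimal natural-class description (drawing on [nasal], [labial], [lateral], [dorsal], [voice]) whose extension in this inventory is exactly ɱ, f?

[+labial]

/ɱ, f/ are exactly the [+labial] segments in the inventory, so a single feature suffices.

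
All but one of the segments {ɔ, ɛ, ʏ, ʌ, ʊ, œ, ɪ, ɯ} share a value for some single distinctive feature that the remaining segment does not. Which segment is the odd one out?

/ʌ, ɪ, ʊ, œ, ʏ, ɔ, ɛ/ are all [-tense], but /ɯ/ (high back unrounded vowel) is [+tense]. No other single segment can be removed to leave a set sharing one feature value that the removed segment lacks, so /ɯ/ is the odd one out.

ɯ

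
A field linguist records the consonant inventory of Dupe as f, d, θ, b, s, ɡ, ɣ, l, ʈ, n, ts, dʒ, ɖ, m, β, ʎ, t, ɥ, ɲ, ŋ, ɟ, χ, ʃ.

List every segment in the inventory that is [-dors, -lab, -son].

Among the inventory, the [-dorsal] segments are /f, d, θ, b, s, l, ʈ, n, ts, dʒ, ɖ, m, β, t, ʃ/.
Of those, [-labial] gives /d, θ, s, l, ʈ, n, ts, dʒ, ɖ, t, ʃ/.
Within that set, [-sonorant] leaves /d, θ, s, ʈ, ts, dʒ, ɖ, t, ʃ/.

d, θ, s, ʈ, ts, dʒ, ɖ, t, ʃ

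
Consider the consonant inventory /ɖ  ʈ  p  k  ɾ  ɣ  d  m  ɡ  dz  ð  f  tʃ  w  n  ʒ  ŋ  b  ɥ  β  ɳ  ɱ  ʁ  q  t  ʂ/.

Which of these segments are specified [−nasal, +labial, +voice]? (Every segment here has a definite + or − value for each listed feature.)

w, b, ɥ, β

Eliminate segments failing any feature: /ɖ, ʈ, k, ɾ, ɣ, d, ɡ, dz, ð, tʃ, ʒ, ʁ, q, t, ʂ/ are [−labial]; /p, f/ are [−voice]; /m, n, ŋ, ɳ, ɱ/ are [+nasal]. The remaining /w, b, ɥ, β/ satisfy [−nasal], [+labial], [+voice].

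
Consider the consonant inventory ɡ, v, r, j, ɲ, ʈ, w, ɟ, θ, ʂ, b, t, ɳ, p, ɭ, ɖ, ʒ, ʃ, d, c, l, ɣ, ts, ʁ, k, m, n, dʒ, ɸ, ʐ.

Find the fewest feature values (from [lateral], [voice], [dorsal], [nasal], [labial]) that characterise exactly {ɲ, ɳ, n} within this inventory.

The class [+nasal], [−labial] has exactly /ɲ, ɳ, n/ as its extension in this inventory. No smaller conjunction from the listed features achieves this: [−labial] alone would also admit /ɡ, r, j, ʈ, …/; [+nasal] alone would also admit /m/; and checking the remaining single features turns up none with this extension.

[+nasal, −labial]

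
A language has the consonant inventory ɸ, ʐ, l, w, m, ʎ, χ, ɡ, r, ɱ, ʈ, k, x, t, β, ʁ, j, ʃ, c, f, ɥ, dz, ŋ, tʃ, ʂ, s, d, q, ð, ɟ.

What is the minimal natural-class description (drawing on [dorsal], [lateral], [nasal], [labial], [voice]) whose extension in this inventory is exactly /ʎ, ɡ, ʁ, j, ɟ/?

[+voice, -nasal, -labial, +dorsal]

Every target segment is [+voice], [-nasal], [-labial], [+dorsal]; each remaining inventory member fails at least one of these. Each conjunct is needed — [-nasal, -labial, +dorsal] alone would also admit /χ, k, x, c, …/; [+voice, -labial, +dorsal] alone would also admit /ŋ/; [+voice, -nasal, +dorsal] alone would also admit /w, ɥ/; [+voice, -nasal, -labial] alone would also admit /ʐ, l, r, dz, …/ — and no other combination of three listed features has exactly this extension, so four is the minimum.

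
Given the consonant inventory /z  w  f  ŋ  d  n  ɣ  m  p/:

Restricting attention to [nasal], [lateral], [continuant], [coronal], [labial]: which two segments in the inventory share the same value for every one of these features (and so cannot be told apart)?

Both /w/ and /f/ are [−nasal], [−lateral], [+continuant], [−coronal], [+labial]. Since the list omits [sonorant], [voice], [round] and [dorsal] — which do distinguish the labial-velar glide from the voiceless labiodental fricative — this pair collapses; all other pairs remain distinct.

w, f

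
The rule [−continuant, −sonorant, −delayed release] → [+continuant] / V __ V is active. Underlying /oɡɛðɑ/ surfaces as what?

[oɣɛðɑ]

/ɡ/ satisfies [−continuant, −sonorant, −delayed release] and sits in V __ V. The [+continuant] counterpart of the voiced velar stop is /ɣ/. Other segments in /oɡɛðɑ/ either fail the structural description or are not in the environment, so the surface form is [oɣɛðɑ].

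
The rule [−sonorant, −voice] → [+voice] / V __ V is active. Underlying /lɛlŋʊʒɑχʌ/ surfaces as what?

Only /χ/ occurs between two vowels (/ɑ/ __ /ʌ/) and matches the structural description. It is a voiceless uvular fricative, so [−sonorant, −voice] holds; changing it to [+voice] with all other features held fixed yields /ʁ/ (voiced uvular fricative). No other segment meets both the structural description and the environment, so the output is [lɛlŋʊʒɑʁʌ].

[lɛlŋʊʒɑʁʌ]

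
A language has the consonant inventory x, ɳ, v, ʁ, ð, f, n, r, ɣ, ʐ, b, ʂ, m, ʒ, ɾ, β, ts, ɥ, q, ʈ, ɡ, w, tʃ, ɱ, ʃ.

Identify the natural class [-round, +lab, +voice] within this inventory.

v, b, m, β, ɱ

Checking each segment against [-round], [+labial], [+voice]: /v/ (voiced labiodental fricative), /b/ (voiced bilabial stop), /m/ (bilabial nasal), /β/ (voiced bilabial fricative), /ɱ/ (labiodental nasal) satisfy every feature; every other segment in the inventory fails at least one.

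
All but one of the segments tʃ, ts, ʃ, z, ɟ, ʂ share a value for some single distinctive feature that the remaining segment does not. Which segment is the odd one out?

ɟ

/ʂ, ʃ, ts, z, tʃ/ are all [+strident], but /ɟ/ (voiced palatal stop) is [-strident]. No other single segment can be removed to leave a set sharing one feature value that the removed segment lacks, so /ɟ/ is the odd one out.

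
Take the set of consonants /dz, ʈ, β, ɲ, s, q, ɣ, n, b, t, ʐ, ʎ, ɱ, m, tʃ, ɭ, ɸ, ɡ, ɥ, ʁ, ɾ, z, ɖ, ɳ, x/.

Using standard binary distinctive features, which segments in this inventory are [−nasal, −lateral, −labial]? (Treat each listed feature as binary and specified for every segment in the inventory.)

Eliminate segments failing any feature: /β, b, ɸ, ɥ/ are [+labial]; /ɲ, n, ɱ, m, ɳ/ are [+nasal]; /ʎ, ɭ/ are [+lateral]. The remaining /dz, ʈ, s, q, ɣ, t, ʐ, tʃ, ɡ, ʁ, ɾ, z, ɖ, x/ satisfy [−nasal], [−lateral], [−labial].

dz, ʈ, s, q, ɣ, t, ʐ, tʃ, ɡ, ʁ, ɾ, z, ɖ, x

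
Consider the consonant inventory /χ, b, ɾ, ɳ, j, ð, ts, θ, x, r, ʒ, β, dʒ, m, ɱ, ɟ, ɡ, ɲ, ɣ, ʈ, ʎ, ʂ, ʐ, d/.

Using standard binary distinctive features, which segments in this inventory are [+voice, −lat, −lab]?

Eliminate segments failing any feature: /χ, ts, θ, x, ʈ, ʂ/ are [−voice]; /b, β, m, ɱ/ are [+labial]; /ʎ/ is [+lateral]. The remaining /ɾ, ɳ, j, ð, r, ʒ, dʒ, ɟ, ɡ, ɲ, ɣ, ʐ, d/ satisfy [+voice], [−lateral], [−labial].

ɾ, ɳ, j, ð, r, ʒ, dʒ, ɟ, ɡ, ɲ, ɣ, ʐ, d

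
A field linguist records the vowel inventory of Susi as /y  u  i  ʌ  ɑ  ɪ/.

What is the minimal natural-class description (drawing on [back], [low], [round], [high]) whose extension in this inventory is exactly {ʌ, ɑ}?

[−high]

The target set is precisely the extension of [−high] in this inventory.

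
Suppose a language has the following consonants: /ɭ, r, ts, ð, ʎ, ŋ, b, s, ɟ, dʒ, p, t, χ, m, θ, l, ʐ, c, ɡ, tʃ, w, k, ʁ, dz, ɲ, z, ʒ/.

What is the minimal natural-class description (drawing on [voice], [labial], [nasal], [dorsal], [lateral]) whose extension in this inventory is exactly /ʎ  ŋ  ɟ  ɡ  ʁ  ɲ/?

[+voice, −labial, +dorsal]

The class [+voice], [−labial], [+dorsal] has exactly /ʎ, ŋ, ɟ, ɡ, ʁ, ɲ/ as its extension in this inventory. No smaller conjunction from the listed features achieves this: [−labial, +dorsal] alone would also admit /χ, c, k/; [+voice, +dorsal] alone would also admit /w/; [+voice, −labial] alone would also admit /ɭ, r, ð, dʒ, …/; and checking the remaining two-feature bundles turns up none with this extension.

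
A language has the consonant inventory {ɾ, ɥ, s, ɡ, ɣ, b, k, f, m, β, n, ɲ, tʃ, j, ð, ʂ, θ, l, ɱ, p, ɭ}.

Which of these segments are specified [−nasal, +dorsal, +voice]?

ɥ, ɡ, ɣ, j

Among the inventory, the [−nasal] segments are /ɾ, ɥ, s, ɡ, ɣ, b, k, f, β, tʃ, j, ð, ʂ, θ, l, p, ɭ/.
Of those, [+dorsal] gives /ɥ, ɡ, ɣ, k, j/.
Then [+voice] leaves /ɥ, ɡ, ɣ, j/.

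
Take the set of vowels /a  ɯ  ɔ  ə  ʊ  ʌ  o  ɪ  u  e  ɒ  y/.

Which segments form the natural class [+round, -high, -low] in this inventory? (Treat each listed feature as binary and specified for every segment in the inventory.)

Among the inventory, the [+round] segments are /ɔ, ʊ, o, u, ɒ, y/.
Within that set, [-high] gives /ɔ, o, ɒ/.
Within that set, [-low] leaves /ɔ, o/.

ɔ, o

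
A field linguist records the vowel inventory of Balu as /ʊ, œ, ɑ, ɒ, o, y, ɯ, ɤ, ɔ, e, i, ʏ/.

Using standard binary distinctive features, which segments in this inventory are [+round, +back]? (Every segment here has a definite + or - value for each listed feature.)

Among the inventory, the [+round] segments are /ʊ, œ, ɒ, o, y, ɔ, ʏ/.
Intersecting with [+back] leaves /ʊ, ɒ, o, ɔ/.

ʊ, ɒ, o, ɔ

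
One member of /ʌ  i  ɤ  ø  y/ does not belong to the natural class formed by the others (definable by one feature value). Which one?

ʌ

[tense] groups all but one: /ø, i, y, ɤ/ share [+tense] while /ʌ/ (mid back unrounded lax vowel) alone is [−tense]. Removing any other segment would not leave a single-feature class that excludes it.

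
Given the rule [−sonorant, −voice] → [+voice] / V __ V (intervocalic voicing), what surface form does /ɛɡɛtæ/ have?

[ɛɡɛdæ]

Only /t/ occurs between two vowels (/ɛ/ __ /æ/) and matches the structural description. It is a voiceless alveolar stop, so [−sonorant, −voice] holds; changing it to [+voice] with all other features held fixed yields /d/ (voiced alveolar stop). No other segment meets both the structural description and the environment, so the output is [ɛɡɛdæ].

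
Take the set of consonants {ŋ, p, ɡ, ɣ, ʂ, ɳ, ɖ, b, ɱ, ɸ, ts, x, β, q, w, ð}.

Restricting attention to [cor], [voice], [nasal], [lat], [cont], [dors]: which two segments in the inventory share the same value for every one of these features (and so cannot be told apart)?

w, ɣ

Both /w/ and /ɣ/ are [-coronal], [+voice], [-nasal], [-lateral], [+continuant], [+dorsal]. Since the list omits [sonorant], [labial] and [round] — which do distinguish the labial-velar glide from the voiced velar fricative — this pair collapses; all other pairs remain distinct.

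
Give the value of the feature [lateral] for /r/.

[-lateral]

As the alveolar trill, /r/ is [-lateral].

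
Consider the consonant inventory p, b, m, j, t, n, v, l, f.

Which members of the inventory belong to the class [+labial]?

p, b, m, v, f

The feature [labial] marks segments articulated with one or both lips. In this inventory /p, b, m, v, f/ have that property, so they are [+labial]; /j, t, n, l/ are [−labial].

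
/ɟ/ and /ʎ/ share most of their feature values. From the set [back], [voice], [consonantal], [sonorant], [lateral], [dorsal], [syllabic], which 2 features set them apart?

/ɟ/ (voiced palatal stop) and /ʎ/ (palatal lateral approximant) agree on [-back], [+voice], [+consonantal], [+dorsal], [-syllabic]. They differ on [sonorant] (/ɟ/ [-], /ʎ/ [+]), [lateral] (/ɟ/ [-], /ʎ/ [+]).

[sonorant], [lateral]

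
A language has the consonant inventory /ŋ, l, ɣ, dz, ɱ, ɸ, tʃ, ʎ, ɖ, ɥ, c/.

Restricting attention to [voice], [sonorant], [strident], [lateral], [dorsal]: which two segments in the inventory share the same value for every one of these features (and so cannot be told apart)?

ŋ, ɥ

Both /ŋ/ and /ɥ/ are [+voice], [+sonorant], [-strident], [-lateral], [+dorsal]. Since the list omits [nasal], [continuant], [labial], [round] and [back] — which do distinguish the velar nasal from the labial-palatal glide — this pair collapses; all other pairs remain distinct.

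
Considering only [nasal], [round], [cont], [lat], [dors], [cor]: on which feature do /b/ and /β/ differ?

[continuant]

The two segments share [−nasal], [−round], [−lateral], [−dorsal], [−coronal]. The only feature from the list on which they differ: /b/ is [−continuant] while /β/ is [+continuant].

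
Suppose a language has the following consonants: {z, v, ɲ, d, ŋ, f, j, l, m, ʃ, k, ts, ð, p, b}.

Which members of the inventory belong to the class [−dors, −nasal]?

z, v, d, f, l, ʃ, ts, ð, p, b

First, the [−dorsal] segments are /z, v, d, f, l, m, ʃ, ts, ð, p, b/.
Then [−nasal] leaves /z, v, d, f, l, ʃ, ts, ð, p, b/.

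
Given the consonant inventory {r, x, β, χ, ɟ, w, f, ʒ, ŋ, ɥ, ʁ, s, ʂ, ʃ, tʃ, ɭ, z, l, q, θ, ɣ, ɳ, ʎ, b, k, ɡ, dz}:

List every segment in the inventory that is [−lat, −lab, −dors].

Checking each segment against [−lateral], [−labial], [−dorsal]: /r/ (alveolar trill), /ʒ/ (voiced postalveolar fricative), /s/ (voiceless alveolar fricative), /ʂ/ (voiceless retroflex fricative), /ʃ/ (voiceless postalveolar fricative), /tʃ/ (voiceless postalveolar affricate), among others, satisfy every feature; every other segment in the inventory fails at least one.

r, ʒ, s, ʂ, ʃ, tʃ, z, θ, ɳ, dz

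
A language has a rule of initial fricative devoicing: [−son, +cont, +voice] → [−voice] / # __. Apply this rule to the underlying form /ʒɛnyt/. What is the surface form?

[ʃɛnyt]

/ʒ/ satisfies [−son, +cont, +voice] and sits in # __. The [−voice] counterpart of the voiced postalveolar fricative is /ʃ/. Other segments in /ʒɛnyt/ either fail the structural description or are not in the environment, so the surface form is [ʃɛnyt].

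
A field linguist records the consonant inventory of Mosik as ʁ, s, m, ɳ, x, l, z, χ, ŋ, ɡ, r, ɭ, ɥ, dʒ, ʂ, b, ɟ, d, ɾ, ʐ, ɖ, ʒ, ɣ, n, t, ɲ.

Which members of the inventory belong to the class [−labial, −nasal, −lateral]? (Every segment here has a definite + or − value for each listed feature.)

ʁ, s, x, z, χ, ɡ, r, dʒ, ʂ, ɟ, d, ɾ, ʐ, ɖ, ʒ, ɣ, t

The [−labial] segments are /ʁ, s, ɳ, x, l, z, χ, ŋ, ɡ, r, ɭ, dʒ, ʂ, ɟ, d, ɾ, ʐ, ɖ, ʒ, ɣ, n, t, ɲ/.
Among these, [−nasal] gives /ʁ, s, x, l, z, χ, ɡ, r, ɭ, dʒ, ʂ, ɟ, d, ɾ, ʐ, ɖ, ʒ, ɣ, t/.
Within that set, [−lateral] leaves /ʁ, s, x, z, χ, ɡ, r, dʒ, ʂ, ɟ, d, ɾ, ʐ, ɖ, ʒ, ɣ, t/.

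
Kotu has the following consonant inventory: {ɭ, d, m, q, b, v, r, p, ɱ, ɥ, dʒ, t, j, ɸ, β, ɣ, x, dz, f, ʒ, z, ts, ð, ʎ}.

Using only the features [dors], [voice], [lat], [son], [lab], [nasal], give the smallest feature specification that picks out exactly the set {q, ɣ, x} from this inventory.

/q, ɣ, x/ are all [-sonorant], [+dorsal], and no other segment in the inventory matches both values. Dropping any one of them over-generates: [+dorsal] alone would also admit /ɥ, j, ʎ/; [-sonorant] alone would also admit /d, b, v, p, …/. No other single listed feature picks out exactly this set either, so fewer than two features will not do.

[-son, +dors]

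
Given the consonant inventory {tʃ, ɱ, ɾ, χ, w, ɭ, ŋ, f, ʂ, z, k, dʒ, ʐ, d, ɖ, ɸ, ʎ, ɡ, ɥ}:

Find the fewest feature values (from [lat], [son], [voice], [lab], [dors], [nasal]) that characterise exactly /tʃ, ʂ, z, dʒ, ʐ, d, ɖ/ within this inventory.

[-son, -lab, -dors]

The class [-sonorant], [-labial], [-dorsal] has exactly /tʃ, ʂ, z, dʒ, ʐ, d, ɖ/ as its extension in this inventory. No smaller conjunction from the listed features achieves this: [-labial, -dorsal] alone would also admit /ɾ, ɭ/; [-sonorant, -dorsal] alone would also admit /f, ɸ/; [-sonorant, -labial] alone would also admit /χ, k, ɡ/; and checking the remaining two-feature bundles turns up none with this extension.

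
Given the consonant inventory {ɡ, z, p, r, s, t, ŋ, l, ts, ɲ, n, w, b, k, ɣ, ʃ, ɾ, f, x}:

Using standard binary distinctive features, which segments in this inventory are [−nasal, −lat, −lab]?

ɡ, z, r, s, t, ts, k, ɣ, ʃ, ɾ, x

Checking each segment against [−nasal], [−lateral], [−labial]: /ɡ/ (voiced velar stop), /z/ (voiced alveolar fricative), /r/ (alveolar trill), /s/ (voiceless alveolar fricative), /t/ (voiceless alveolar stop), /ts/ (voiceless alveolar affricate), among others, satisfy every feature; every other segment in the inventory fails at least one.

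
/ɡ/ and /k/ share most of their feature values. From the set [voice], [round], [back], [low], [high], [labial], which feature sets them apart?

The two segments share [−round], [+back], [−low], [+high], [−labial]. The only feature from the list on which they differ: /ɡ/ is [+voice] while /k/ is [−voice].

[voice]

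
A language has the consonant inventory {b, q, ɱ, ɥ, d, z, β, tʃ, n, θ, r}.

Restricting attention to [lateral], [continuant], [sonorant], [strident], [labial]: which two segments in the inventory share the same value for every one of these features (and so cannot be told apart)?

Both /q/ and /d/ are [−lateral], [−continuant], [−sonorant], [−strident], [−labial]. Since the list omits [voice], [coronal] and [dorsal] — which do distinguish the voiceless uvular stop from the voiced alveolar stop — this pair collapses; all other pairs remain distinct.

q, d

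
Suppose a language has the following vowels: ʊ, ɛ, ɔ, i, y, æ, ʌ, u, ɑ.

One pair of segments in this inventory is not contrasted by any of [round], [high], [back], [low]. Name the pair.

ʊ, u

/ʊ/ (high back rounded lax vowel) and /u/ (high back rounded tense vowel) are both [+round], [+high], [+back], [-low], so none of the listed features separates them. (They do differ in [tense], which is not among the given features.) Every other pair in the inventory differs on at least one listed feature.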